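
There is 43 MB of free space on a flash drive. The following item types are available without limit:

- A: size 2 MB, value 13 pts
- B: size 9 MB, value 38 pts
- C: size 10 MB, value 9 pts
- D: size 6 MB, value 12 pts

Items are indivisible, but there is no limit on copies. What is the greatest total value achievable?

Best value-per-unit is A at 13/2, and filling with it alone uses size 21×2=42. No mix of the others beats 21×13 = 273.

273 pts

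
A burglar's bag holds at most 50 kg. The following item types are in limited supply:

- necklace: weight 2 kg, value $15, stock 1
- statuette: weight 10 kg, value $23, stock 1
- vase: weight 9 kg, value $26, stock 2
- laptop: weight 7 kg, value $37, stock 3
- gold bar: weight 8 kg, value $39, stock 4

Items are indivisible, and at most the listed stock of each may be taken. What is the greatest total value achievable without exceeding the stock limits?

$245

Top feasible selections:
- 1×necklace + 2×laptop + 4×gold bar: weight 48, value 245
- 1×necklace + 3×laptop + 3×gold bar: weight 47, value 243
Best: $245.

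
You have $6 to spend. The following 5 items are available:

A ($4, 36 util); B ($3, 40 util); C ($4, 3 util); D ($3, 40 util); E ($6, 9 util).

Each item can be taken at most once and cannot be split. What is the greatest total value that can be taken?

Check high-value combinations within $6:
- B+D: cost 3+3=6, value 40+40=80
- B: cost 3, value 40
- D: cost 3, value 40
Best: 80 util.

80 util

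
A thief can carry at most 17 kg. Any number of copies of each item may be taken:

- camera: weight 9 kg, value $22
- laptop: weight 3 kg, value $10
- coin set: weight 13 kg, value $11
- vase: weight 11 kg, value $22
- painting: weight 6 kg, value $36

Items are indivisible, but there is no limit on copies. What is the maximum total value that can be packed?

Best value-per-unit is painting at 36/6; filling with it alone gives 2×36 = 72.
Optimal mix: 1×laptop + 2×painting → weight 15, value 82.

$82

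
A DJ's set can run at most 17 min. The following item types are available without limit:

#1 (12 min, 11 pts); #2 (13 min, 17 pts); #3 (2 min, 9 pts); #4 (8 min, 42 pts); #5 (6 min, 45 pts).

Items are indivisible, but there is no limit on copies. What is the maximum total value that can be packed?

Best value-per-unit is #5 at 45/6; filling with it alone gives 2×45 = 90.
Optimal mix: 2×#3 + 2×#5 → duration 16, value 108.

108 pts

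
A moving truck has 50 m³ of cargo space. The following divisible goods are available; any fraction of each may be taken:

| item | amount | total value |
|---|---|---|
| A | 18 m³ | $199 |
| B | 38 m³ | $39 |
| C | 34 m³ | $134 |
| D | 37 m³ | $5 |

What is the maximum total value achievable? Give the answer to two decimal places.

325.12

Take in order of value per unit:
- A (199/18 per unit): all 18 → value 199, running total 199.00
- C (134/34 per unit): 32 of 34 → value 32×134/34 = 126.1176, running total 325.12
Total 325.12.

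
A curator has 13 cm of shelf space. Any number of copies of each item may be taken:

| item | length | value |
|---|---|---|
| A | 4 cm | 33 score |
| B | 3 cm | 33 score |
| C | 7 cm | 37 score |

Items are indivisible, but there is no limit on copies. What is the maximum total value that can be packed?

132 score

Best value-per-unit is B at 33/3; filling with it alone gives 4×33 = 132.
Optimal mix: 1×A + 3×B → length 13, value 132.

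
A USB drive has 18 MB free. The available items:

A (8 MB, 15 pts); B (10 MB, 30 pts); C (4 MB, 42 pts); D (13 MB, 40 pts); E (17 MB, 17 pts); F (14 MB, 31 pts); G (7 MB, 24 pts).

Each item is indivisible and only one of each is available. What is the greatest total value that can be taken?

Check high-value combinations within 18 MB:
- C+D: size 4+13=17, value 42+40=82
- C+F: size 4+14=18, value 42+31=73
- B+C: size 10+4=14, value 30+42=72
- C+G: size 4+7=11, value 42+24=66
- A+C: size 8+4=12, value 15+42=57
Best: 82 pts.

82 pts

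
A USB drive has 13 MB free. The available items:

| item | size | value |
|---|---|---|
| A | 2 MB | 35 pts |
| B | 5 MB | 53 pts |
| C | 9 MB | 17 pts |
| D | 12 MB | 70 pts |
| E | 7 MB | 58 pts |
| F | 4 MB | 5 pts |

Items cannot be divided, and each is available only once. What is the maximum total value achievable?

111 pts

Check high-value combinations within 13 MB:
- B+E: size 5+7=12, value 53+58=111
- A+E+F: size 2+7+4=13, value 35+58+5=98
- A+E: size 2+7=9, value 35+58=93
- A+B+F: size 2+5+4=11, value 35+53+5=93
Best: 111 pts.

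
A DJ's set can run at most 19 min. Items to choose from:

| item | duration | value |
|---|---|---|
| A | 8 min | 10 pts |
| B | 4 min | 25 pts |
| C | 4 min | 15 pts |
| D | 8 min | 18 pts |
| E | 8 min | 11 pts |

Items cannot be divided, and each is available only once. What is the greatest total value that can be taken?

Check high-value combinations within 19 min:
- B+C+D: duration 4+4+8=16, value 25+15+18=58
- B+C+E: duration 4+4+8=16, value 25+15+11=51
- A+B+C: duration 8+4+4=16, value 10+25+15=50
- B+D: duration 4+8=12, value 25+18=43
- B+C: duration 4+4=8, value 25+15=40
Best: 58 pts.

58 pts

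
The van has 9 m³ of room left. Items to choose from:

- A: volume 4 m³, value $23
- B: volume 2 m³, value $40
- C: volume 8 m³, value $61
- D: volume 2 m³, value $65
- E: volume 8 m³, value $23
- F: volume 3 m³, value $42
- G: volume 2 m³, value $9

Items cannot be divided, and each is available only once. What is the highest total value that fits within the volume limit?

Check high-value combinations within 9 m³:
- B+D+F+G: volume 2+2+3+2=9, value 40+65+42+9=156
- B+D+F: volume 2+2+3=7, value 40+65+42=147
- A+D+F: volume 4+2+3=9, value 23+65+42=130
- A+B+D: volume 4+2+2=8, value 23+40+65=128
Best: $156.

$156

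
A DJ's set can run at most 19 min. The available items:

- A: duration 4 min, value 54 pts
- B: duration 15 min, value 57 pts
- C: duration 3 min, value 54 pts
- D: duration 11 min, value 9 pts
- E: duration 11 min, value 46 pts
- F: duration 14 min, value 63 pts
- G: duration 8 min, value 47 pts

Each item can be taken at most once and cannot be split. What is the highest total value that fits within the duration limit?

155 pts

Check high-value combinations within 19 min:
- A+C+G: duration 4+3+8=15, value 54+54+47=155
- A+C+E: duration 4+3+11=18, value 54+54+46=154
- C+F: duration 3+14=17, value 54+63=117
- A+C+D: duration 4+3+11=18, value 54+54+9=117
- A+F: duration 4+14=18, value 54+63=117
Best: 155 pts.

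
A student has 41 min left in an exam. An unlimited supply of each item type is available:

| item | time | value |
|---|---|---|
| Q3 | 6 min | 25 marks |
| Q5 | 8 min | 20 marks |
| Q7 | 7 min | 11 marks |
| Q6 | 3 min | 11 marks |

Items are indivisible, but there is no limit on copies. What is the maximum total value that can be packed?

161 marks

Best value-per-unit is Q3 at 25/6; filling with it alone gives 6×25 = 150.
Optimal mix: 6×Q3 + 1×Q6 → time 39, value 161.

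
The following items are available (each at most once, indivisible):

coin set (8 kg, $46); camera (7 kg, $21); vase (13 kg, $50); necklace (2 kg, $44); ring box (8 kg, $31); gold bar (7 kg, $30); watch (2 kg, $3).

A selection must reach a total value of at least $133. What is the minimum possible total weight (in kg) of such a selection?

Subsets with value ≥ 133, sorted by total weight:
- coin set+vase+necklace: weight 23, value 140
- coin set+camera+necklace+gold bar: weight 24, value 141
Minimum weight: 23 kg.

23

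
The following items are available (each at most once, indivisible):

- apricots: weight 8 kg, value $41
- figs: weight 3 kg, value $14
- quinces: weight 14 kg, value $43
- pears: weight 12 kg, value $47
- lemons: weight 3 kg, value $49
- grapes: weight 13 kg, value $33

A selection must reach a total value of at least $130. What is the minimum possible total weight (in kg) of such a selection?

23

Subsets with value ≥ 130, sorted by total weight:
- apricots+pears+lemons: weight 23, value 137
- apricots+quinces+lemons: weight 25, value 133
- apricots+figs+pears+lemons: weight 26, value 151
- apricots+figs+lemons+grapes: weight 27, value 137
Minimum weight: 23 kg.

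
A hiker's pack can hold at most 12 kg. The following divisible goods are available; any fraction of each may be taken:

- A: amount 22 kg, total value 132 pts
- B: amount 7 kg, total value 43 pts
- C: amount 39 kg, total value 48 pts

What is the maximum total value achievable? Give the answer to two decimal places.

73.00

Take in order of value per unit:
- B (43/7 per unit): all 7 → value 43, running total 43.00
- A (132/22 per unit): 5 of 22 → value 5×132/22 = 30.0000, running total 73.00
Total 73.00.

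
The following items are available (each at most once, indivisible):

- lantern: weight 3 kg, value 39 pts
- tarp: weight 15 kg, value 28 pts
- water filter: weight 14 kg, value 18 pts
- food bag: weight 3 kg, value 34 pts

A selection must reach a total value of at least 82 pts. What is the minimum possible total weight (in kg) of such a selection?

20

Subsets with value ≥ 82, sorted by total weight:
- lantern+water filter+food bag: weight 20, value 91
- lantern+tarp+food bag: weight 21, value 101
- lantern+tarp+water filter: weight 32, value 85
- lantern+tarp+water filter+food bag: weight 35, value 119
Minimum weight: 20 kg.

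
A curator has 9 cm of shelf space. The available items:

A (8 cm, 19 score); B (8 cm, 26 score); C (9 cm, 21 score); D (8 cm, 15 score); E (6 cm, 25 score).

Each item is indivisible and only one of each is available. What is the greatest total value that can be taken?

Check high-value combinations within 9 cm:
- B: length 8, value 26
- E: length 6, value 25
- C: length 9, value 21
- A: length 8, value 19
Best: 26 score.

26 score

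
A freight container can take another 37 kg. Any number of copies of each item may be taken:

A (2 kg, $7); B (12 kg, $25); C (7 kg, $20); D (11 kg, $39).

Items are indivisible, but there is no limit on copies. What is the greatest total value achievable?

$131

Best value-per-unit is D at 39/11; filling with it alone gives 3×39 = 117.
Optimal mix: 2×A + 3×D → weight 37, value 131.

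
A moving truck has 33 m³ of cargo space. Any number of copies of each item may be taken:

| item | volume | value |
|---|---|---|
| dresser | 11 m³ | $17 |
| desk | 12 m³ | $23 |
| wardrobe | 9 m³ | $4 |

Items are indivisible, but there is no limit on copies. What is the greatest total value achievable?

Best value-per-unit is desk at 23/12; filling with it alone gives 2×23 = 46.
Optimal mix: 3×dresser → volume 33, value 51.

$51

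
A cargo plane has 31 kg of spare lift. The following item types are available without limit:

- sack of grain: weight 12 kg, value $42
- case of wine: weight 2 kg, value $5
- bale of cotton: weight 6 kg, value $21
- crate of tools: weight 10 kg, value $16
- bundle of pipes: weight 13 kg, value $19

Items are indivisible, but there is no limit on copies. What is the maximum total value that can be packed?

Best value-per-unit is sack of grain at 42/12; filling with it alone gives 2×42 = 84.
Optimal mix: 2×sack of grain + 1×bale of cotton → weight 30, value 105.

$105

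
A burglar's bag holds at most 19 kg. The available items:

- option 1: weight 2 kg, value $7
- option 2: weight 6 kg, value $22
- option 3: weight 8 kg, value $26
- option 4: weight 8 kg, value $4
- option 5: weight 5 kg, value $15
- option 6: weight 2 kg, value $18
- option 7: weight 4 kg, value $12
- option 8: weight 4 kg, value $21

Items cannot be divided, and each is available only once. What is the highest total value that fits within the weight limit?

$83

Check high-value combinations within 19 kg:
- option 1+option 2+option 5+option 6+option 8: weight 2+6+5+2+4=19, value 7+22+15+18+21=83
- option 1+option 2+option 6+option 7+option 8: weight 2+6+2+4+4=18, value 7+22+18+12+21=80
- option 3+option 5+option 6+option 8: weight 8+5+2+4=19, value 26+15+18+21=80
- option 3+option 6+option 7+option 8: weight 8+2+4+4=18, value 26+18+12+21=77
Best: $83.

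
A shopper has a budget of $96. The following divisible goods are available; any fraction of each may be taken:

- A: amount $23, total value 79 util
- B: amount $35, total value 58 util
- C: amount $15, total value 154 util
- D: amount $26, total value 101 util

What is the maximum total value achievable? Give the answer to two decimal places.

387.03

Take in order of value per unit:
- C (154/15 per unit): all 15 → value 154, running total 154.00
- D (101/26 per unit): all 26 → value 101, running total 255.00
- A (79/23 per unit): all 23 → value 79, running total 334.00
- B (58/35 per unit): 32 of 35 → value 32×58/35 = 53.0286, running total 387.03
Total 387.03.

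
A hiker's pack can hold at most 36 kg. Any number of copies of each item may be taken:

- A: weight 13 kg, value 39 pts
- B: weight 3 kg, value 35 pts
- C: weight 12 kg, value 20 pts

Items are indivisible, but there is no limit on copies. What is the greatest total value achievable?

Best value-per-unit is B at 35/3, and filling with it alone uses weight 12×3=36. No mix of the others beats 12×35 = 420.

420 pts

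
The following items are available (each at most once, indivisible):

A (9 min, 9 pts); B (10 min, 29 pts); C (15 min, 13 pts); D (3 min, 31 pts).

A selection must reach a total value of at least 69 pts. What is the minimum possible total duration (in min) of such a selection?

22

Subsets with value ≥ 69, sorted by total duration:
- A+B+D: duration 22, value 69
- B+C+D: duration 28, value 73
- A+B+C+D: duration 37, value 82
Minimum duration: 22 min.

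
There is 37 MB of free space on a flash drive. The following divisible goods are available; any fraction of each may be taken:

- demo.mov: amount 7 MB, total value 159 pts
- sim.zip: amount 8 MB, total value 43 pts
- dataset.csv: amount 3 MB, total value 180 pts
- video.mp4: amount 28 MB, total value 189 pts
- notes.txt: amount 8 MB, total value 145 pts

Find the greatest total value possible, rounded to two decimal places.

612.25

Take in order of value per unit:
- dataset.csv (180/3 per unit): all 3 → value 180, running total 180.00
- demo.mov (159/7 per unit): all 7 → value 159, running total 339.00
- notes.txt (145/8 per unit): all 8 → value 145, running total 484.00
- video.mp4 (189/28 per unit): 19 of 28 → value 19×189/28 = 128.2500, running total 612.25
Total 612.25.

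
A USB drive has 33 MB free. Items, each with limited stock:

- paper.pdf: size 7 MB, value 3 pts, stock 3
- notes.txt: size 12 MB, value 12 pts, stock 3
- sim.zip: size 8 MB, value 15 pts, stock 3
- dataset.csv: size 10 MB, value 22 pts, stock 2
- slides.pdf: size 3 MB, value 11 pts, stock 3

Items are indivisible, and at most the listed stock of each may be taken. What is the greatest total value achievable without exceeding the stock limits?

78 pts

Top feasible selections:
- 3×sim.zip + 3×slides.pdf: size 33, value 78
- 2×dataset.csv + 3×slides.pdf: size 29, value 77
- 2×sim.zip + 1×dataset.csv + 2×slides.pdf: size 32, value 74
Best: 78 pts.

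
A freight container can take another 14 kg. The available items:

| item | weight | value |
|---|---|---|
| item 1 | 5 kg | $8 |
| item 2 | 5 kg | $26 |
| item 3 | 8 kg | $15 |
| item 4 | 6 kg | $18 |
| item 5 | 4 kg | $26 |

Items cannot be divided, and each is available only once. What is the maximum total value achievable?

$60

This is a 0/1 knapsack; check combinations near the capacity.
- item 1+item 2+item 5: weight 5+5+4=14, value 8+26+26=60
- item 2+item 5: weight 5+4=9, value 26+26=52
- item 4+item 5: weight 6+4=10, value 18+26=44
- item 2+item 4: weight 5+6=11, value 26+18=44
Best: $60.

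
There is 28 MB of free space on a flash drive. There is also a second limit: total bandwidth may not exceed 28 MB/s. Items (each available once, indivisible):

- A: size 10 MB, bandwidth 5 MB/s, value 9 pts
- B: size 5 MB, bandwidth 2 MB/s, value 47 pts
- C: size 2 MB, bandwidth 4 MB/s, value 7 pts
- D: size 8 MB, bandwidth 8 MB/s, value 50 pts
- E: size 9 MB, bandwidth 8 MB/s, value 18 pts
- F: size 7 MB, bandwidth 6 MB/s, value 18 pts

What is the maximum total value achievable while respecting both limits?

122 pts

Feasible sets respecting both limits:
- B+C+D+E: size 24, bandwidth 22, value 122
- B+C+D+F: size 22, bandwidth 20, value 122
- B+D+E: size 22, bandwidth 18, value 115
- B+D+F: size 20, bandwidth 16, value 115
Best: 122 pts.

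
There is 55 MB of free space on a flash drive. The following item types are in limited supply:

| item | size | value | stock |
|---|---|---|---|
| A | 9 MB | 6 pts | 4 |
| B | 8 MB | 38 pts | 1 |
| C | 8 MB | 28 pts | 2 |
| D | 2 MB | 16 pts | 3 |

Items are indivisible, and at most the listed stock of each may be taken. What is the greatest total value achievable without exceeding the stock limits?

154 pts

Best selections within size 55 and stock limits:
- 2×A + 1×B + 2×C + 3×D: size 48, value 154
- 1×A + 1×B + 2×C + 3×D: size 39, value 148
- 3×A + 1×B + 2×C + 2×D: size 55, value 144
- 1×B + 2×C + 3×D: size 30, value 142
Best: 154 pts.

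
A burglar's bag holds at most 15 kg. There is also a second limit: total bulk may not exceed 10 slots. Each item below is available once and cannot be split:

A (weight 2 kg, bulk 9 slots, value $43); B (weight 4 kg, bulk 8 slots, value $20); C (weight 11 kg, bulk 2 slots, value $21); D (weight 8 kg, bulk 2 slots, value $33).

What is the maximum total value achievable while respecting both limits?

$53

Feasible sets respecting both limits:
- B+D: weight 12, bulk 10, value 53
- A: weight 2, bulk 9, value 43
- B+C: weight 15, bulk 10, value 41
Best: $53.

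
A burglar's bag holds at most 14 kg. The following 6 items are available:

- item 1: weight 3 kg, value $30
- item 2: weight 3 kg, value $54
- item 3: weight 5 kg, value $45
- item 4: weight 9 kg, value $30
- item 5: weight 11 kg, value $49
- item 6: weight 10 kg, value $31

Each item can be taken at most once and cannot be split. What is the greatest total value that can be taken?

Check high-value combinations within 14 kg:
- item 1+item 2+item 3: weight 3+3+5=11, value 30+54+45=129
- item 2+item 5: weight 3+11=14, value 54+49=103
- item 2+item 3: weight 3+5=8, value 54+45=99
- item 2+item 6: weight 3+10=13, value 54+31=85
Best: $129.

$129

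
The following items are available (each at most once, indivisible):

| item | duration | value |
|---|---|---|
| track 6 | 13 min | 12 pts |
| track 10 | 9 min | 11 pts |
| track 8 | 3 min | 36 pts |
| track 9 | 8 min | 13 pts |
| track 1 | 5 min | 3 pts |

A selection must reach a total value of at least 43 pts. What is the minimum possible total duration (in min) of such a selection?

Subsets with value ≥ 43, sorted by total duration:
- track 8+track 9: duration 11, value 49
- track 10+track 8: duration 12, value 47
Minimum duration: 11 min.

11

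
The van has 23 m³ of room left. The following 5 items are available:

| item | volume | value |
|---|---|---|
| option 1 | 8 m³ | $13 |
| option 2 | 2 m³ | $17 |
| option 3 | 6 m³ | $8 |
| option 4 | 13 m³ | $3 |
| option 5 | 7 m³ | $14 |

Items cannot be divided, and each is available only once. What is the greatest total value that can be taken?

Check high-value combinations within 23 m³:
- option 1+option 2+option 3+option 5: volume 8+2+6+7=23, value 13+17+8+14=52
- option 1+option 2+option 5: volume 8+2+7=17, value 13+17+14=44
- option 2+option 3+option 5: volume 2+6+7=15, value 17+8+14=39
Best: $52.

$52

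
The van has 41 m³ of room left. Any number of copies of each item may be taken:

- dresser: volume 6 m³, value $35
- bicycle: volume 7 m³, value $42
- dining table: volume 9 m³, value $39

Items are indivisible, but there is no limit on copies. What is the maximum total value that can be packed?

$245

Best value-per-unit is bicycle at 42/7; filling with it alone gives 5×42 = 210.
Optimal mix: 1×dresser + 5×bicycle → volume 41, value 245.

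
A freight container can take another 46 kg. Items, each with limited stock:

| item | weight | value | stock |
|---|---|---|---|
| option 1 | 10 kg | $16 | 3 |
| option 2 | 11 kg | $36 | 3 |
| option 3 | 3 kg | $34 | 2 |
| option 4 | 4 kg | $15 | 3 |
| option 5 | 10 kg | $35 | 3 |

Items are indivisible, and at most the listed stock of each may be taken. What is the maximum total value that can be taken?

Best selections within weight 46 and stock limits:
- 2×option 2 + 2×option 3 + 2×option 4 + 1×option 5: weight 46, value 205
- 1×option 2 + 2×option 3 + 2×option 4 + 2×option 5: weight 45, value 204
- 2×option 3 + 2×option 4 + 3×option 5: weight 44, value 203
- 3×option 2 + 2×option 3 + 1×option 4: weight 43, value 191
Best: $205.

$205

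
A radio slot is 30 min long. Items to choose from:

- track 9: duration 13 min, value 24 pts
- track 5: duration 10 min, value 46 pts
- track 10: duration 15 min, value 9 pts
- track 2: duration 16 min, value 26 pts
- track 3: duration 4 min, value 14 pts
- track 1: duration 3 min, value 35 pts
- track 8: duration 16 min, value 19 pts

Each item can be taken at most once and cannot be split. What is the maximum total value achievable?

119 pts

Check high-value combinations within 30 min:
- track 9+track 5+track 3+track 1: duration 13+10+4+3=30, value 24+46+14+35=119
- track 5+track 2+track 1: duration 10+16+3=29, value 46+26+35=107
- track 9+track 5+track 1: duration 13+10+3=26, value 24+46+35=105
- track 5+track 1+track 8: duration 10+3+16=29, value 46+35+19=100
- track 5+track 3+track 1: duration 10+4+3=17, value 46+14+35=95
Best: 119 pts.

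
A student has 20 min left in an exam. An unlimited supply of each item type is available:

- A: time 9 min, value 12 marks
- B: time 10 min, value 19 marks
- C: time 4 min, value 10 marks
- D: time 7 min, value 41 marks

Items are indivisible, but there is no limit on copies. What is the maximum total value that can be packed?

Best value-per-unit is D at 41/7; filling with it alone gives 2×41 = 82.
Optimal mix: 1×C + 2×D → time 18, value 92.

92 marks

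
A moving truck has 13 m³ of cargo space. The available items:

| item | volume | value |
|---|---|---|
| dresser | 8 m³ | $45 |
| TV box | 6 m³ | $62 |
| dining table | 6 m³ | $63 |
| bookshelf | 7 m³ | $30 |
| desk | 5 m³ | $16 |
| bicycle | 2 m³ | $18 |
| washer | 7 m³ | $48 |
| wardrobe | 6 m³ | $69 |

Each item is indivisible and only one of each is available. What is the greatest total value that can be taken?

Check high-value combinations within 13 m³:
- dining table+wardrobe: volume 6+6=12, value 63+69=132
- TV box+wardrobe: volume 6+6=12, value 62+69=131
- TV box+dining table: volume 6+6=12, value 62+63=125
- washer+wardrobe: volume 7+6=13, value 48+69=117
Best: $132.

$132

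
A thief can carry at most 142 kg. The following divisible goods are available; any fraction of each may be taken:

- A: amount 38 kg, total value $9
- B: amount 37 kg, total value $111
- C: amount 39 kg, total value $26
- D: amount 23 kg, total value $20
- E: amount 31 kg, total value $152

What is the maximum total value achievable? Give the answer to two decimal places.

311.84

Take in order of value per unit:
- E (152/31 per unit): all 31 → value 152, running total 152.00
- B (111/37 per unit): all 37 → value 111, running total 263.00
- D (20/23 per unit): all 23 → value 20, running total 283.00
- C (26/39 per unit): all 39 → value 26, running total 309.00
- A (9/38 per unit): 12 of 38 → value 12×9/38 = 2.8421, running total 311.84
Total 311.84.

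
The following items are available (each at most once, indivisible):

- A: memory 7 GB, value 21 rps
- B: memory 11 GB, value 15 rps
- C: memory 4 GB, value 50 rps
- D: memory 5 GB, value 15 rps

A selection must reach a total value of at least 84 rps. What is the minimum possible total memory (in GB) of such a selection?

16

Subsets with value ≥ 84, sorted by total memory:
- A+C+D: memory 16, value 86
- A+B+C: memory 22, value 86
Minimum memory: 16 GB.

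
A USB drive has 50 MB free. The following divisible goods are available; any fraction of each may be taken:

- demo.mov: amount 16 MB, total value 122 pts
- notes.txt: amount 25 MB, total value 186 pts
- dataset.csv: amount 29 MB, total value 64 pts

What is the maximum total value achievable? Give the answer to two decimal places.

Take in order of value per unit:
- demo.mov (122/16 per unit): all 16 → value 122, running total 122.00
- notes.txt (186/25 per unit): all 25 → value 186, running total 308.00
- dataset.csv (64/29 per unit): 9 of 29 → value 9×64/29 = 19.8621, running total 327.86
Total 327.86.

327.86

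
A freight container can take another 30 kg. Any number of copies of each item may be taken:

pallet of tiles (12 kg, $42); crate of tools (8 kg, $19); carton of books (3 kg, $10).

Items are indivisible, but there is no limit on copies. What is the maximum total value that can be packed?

$104

Best value-per-unit is pallet of tiles at 42/12; filling with it alone gives 2×42 = 84.
Optimal mix: 2×pallet of tiles + 2×carton of books → weight 30, value 104.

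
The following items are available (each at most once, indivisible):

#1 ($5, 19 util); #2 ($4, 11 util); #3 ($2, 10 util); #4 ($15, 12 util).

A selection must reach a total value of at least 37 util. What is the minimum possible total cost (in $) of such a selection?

Subsets with value ≥ 37, sorted by total cost:
- #1+#2+#3: cost 11, value 40
- #1+#3+#4: cost 22, value 41
- #1+#2+#4: cost 24, value 42
- #1+#2+#3+#4: cost 26, value 52
Minimum cost: 11 $.

11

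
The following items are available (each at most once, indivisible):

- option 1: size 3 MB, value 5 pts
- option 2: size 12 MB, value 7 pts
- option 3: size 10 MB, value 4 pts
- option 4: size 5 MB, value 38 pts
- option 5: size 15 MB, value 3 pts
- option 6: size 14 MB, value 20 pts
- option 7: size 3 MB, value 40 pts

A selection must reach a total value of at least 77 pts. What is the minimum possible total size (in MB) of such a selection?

8

Subsets with value ≥ 77, sorted by total size:
- option 4+option 7: size 8, value 78
- option 1+option 4+option 7: size 11, value 83
Minimum size: 8 MB.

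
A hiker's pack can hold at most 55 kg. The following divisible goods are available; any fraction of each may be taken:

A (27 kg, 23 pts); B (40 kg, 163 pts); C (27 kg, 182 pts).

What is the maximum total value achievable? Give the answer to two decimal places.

296.10

Take in order of value per unit:
- C (182/27 per unit): all 27 → value 182, running total 182.00
- B (163/40 per unit): 28 of 40 → value 28×163/40 = 114.1000, running total 296.10
Total 296.10.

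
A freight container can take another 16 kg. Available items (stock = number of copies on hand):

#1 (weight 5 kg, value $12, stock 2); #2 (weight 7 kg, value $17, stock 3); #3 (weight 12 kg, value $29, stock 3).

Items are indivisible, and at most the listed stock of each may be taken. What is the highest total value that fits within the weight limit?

Top feasible selections:
- 2×#2: weight 14, value 34
- 1×#3: weight 12, value 29
Best: $34.

$34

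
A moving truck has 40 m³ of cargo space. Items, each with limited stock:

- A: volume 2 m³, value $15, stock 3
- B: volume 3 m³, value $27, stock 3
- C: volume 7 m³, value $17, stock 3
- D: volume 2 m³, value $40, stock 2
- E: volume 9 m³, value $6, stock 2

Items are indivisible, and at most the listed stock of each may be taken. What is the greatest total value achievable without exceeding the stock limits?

Top feasible selections:
- 3×A + 3×B + 3×C + 2×D: volume 40, value 257
- 2×A + 3×B + 3×C + 2×D: volume 38, value 242
Best: $257.

$257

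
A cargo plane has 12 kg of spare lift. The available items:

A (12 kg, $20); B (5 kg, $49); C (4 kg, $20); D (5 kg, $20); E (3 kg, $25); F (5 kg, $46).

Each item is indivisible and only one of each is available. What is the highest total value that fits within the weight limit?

$95

Check high-value combinations within 12 kg:
- B+F: weight 5+5=10, value 49+46=95
- B+C+E: weight 5+4+3=12, value 49+20+25=94
- C+E+F: weight 4+3+5=12, value 20+25+46=91
Best: $95.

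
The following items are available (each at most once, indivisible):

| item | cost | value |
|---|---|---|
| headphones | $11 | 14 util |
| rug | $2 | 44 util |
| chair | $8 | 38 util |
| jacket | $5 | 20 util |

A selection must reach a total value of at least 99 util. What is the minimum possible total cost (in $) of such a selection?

15

Subsets with value ≥ 99, sorted by total cost:
- rug+chair+jacket: cost 15, value 102
- headphones+rug+chair+jacket: cost 26, value 116
Minimum cost: 15 $.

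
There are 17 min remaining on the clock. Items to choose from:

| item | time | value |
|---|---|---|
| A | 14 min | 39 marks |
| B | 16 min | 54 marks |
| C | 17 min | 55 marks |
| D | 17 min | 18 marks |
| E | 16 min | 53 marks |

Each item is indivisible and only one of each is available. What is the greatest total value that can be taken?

This is a 0/1 knapsack; check combinations near the capacity.
- C: time 17, value 55
- B: time 16, value 54
- E: time 16, value 53
- A: time 14, value 39
Best: 55 marks.

55 marks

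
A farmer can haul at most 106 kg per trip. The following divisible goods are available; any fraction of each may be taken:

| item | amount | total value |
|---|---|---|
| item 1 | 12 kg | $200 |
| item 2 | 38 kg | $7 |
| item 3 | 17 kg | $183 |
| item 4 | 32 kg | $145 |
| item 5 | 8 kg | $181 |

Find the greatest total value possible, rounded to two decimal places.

Take in order of value per unit:
- item 5 (181/8 per unit): all 8 → value 181, running total 181.00
- item 1 (200/12 per unit): all 12 → value 200, running total 381.00
- item 3 (183/17 per unit): all 17 → value 183, running total 564.00
- item 4 (145/32 per unit): all 32 → value 145, running total 709.00
- item 2 (7/38 per unit): 37 of 38 → value 37×7/38 = 6.8158, running total 715.82
Total 715.82.

715.82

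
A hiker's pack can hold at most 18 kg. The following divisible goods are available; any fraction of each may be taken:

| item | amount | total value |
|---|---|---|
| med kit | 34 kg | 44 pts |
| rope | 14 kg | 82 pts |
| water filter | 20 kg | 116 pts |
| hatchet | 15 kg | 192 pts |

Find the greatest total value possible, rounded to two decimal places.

209.57

Take in order of value per unit:
- hatchet (192/15 per unit): all 15 → value 192, running total 192.00
- rope (82/14 per unit): 3 of 14 → value 3×82/14 = 17.5714, running total 209.57
Total 209.57.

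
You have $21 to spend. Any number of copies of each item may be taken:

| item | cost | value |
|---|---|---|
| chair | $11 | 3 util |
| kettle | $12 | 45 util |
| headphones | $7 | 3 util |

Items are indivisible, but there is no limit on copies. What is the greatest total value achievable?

48 util

Best value-per-unit is kettle at 45/12; filling with it alone gives 1×45 = 45.
Optimal mix: 1×kettle + 1×headphones → cost 19, value 48.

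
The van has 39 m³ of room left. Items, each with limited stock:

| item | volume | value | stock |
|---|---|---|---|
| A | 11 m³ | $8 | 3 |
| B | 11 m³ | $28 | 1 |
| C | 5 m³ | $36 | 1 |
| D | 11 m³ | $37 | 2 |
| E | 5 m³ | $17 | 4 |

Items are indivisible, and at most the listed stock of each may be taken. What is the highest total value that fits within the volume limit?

$144

Best selections within volume 39 and stock limits:
- 1×C + 2×D + 2×E: volume 37, value 144
- 1×C + 1×D + 4×E: volume 36, value 141
- 1×B + 1×C + 2×D: volume 38, value 138
- 1×B + 1×C + 1×D + 2×E: volume 37, value 135
Best: $144.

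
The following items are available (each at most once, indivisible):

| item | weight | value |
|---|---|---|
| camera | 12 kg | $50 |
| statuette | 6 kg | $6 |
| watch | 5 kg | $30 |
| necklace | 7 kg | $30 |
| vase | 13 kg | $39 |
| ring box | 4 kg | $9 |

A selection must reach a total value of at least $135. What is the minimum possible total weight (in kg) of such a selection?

Subsets with value ≥ 135, sorted by total weight:
- camera+watch+necklace+vase: weight 37, value 149
- camera+watch+necklace+vase+ring box: weight 41, value 158
- camera+statuette+watch+necklace+vase: weight 43, value 155
- camera+statuette+watch+necklace+vase+ring box: weight 47, value 164
Minimum weight: 37 kg.

37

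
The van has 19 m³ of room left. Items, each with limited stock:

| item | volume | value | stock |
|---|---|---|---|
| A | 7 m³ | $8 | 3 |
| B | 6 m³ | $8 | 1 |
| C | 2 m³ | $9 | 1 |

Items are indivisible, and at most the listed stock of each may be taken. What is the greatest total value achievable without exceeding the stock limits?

Best selections within volume 19 and stock limits:
- 1×A + 1×B + 1×C: volume 15, value 25
- 2×A + 1×C: volume 16, value 25
- 1×B + 1×C: volume 8, value 17
- 1×A + 1×C: volume 9, value 17
Best: $25.

$25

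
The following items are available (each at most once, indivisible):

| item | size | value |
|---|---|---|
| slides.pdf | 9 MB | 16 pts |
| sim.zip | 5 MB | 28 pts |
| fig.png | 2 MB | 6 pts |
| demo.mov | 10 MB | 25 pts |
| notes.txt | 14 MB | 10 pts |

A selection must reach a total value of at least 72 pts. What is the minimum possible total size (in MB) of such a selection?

26

Subsets with value ≥ 72, sorted by total size:
- slides.pdf+sim.zip+fig.png+demo.mov: size 26, value 75
- slides.pdf+sim.zip+demo.mov+notes.txt: size 38, value 79
- slides.pdf+sim.zip+fig.png+demo.mov+notes.txt: size 40, value 85
Minimum size: 26 MB.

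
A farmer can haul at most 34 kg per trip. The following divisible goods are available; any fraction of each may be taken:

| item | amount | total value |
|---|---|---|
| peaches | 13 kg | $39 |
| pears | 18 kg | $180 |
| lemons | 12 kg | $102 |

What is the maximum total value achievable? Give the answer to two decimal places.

294.00

Take in order of value per unit:
- pears (180/18 per unit): all 18 → value 180, running total 180.00
- lemons (102/12 per unit): all 12 → value 102, running total 282.00
- peaches (39/13 per unit): 4 of 13 → value 4×39/13 = 12.0000, running total 294.00
Total 294.00.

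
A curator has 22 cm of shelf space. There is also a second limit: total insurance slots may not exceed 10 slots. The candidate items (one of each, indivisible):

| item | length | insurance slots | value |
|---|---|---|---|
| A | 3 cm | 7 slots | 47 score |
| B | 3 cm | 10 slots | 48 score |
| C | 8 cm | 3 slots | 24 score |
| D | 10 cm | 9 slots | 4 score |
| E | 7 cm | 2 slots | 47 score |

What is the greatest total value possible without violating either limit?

Feasible sets respecting both limits:
- A+E: length 10, insurance slots 9, value 94
- A+C: length 11, insurance slots 10, value 71
- C+E: length 15, insurance slots 5, value 71
- B: length 3, insurance slots 10, value 48
Best: 94 score.

94 score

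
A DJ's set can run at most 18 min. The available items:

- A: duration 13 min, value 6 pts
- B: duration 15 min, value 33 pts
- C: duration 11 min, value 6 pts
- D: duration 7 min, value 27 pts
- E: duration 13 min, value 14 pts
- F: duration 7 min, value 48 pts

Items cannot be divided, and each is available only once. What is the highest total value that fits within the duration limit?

Check high-value combinations within 18 min:
- D+F: duration 7+7=14, value 27+48=75
- C+F: duration 11+7=18, value 6+48=54
- F: duration 7, value 48
Best: 75 pts.

75 pts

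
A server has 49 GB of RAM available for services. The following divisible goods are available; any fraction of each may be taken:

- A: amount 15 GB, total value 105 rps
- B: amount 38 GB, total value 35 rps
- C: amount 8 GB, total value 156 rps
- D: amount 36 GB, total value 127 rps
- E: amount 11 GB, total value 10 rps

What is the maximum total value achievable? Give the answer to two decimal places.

Take in order of value per unit:
- C (156/8 per unit): all 8 → value 156, running total 156.00
- A (105/15 per unit): all 15 → value 105, running total 261.00
- D (127/36 per unit): 26 of 36 → value 26×127/36 = 91.7222, running total 352.72
Total 352.72.

352.72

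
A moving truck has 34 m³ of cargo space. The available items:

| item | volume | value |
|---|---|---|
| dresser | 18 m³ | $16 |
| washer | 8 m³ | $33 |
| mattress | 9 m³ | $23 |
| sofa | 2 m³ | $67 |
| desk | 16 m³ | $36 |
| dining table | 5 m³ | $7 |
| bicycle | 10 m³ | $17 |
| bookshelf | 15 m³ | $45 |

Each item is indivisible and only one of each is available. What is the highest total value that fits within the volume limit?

Check high-value combinations within 34 m³:
- washer+mattress+sofa+bookshelf: volume 8+9+2+15=34, value 33+23+67+45=168
- washer+sofa+dining table+bookshelf: volume 8+2+5+15=30, value 33+67+7+45=152
- sofa+desk+bookshelf: volume 2+16+15=33, value 67+36+45=148
Best: $168.

$168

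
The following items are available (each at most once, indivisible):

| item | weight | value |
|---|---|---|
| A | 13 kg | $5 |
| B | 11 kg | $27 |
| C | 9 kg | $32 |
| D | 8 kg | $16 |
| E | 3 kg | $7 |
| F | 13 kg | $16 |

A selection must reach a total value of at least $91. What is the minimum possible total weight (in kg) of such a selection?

Subsets with value ≥ 91, sorted by total weight:
- B+C+D+F: weight 41, value 91
- B+C+D+E+F: weight 44, value 98
- A+B+C+D+F: weight 54, value 96
- A+B+C+D+E+F: weight 57, value 103
Minimum weight: 41 kg.

41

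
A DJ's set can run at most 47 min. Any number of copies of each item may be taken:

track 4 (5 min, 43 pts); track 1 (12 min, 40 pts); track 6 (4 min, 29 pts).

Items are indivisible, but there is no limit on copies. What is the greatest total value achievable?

388 pts

Best value-per-unit is track 4 at 43/5; filling with it alone gives 9×43 = 387.
Optimal mix: 7×track 4 + 3×track 6 → duration 47, value 388.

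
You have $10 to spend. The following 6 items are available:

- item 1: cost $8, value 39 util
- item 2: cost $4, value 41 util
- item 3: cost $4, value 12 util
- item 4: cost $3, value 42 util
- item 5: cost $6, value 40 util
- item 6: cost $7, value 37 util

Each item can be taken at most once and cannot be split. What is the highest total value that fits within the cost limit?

Check high-value combinations within $10:
- item 2+item 4: cost 4+3=7, value 41+42=83
- item 4+item 5: cost 3+6=9, value 42+40=82
- item 2+item 5: cost 4+6=10, value 41+40=81
- item 4+item 6: cost 3+7=10, value 42+37=79
- item 3+item 4: cost 4+3=7, value 12+42=54
Best: 83 util.

83 util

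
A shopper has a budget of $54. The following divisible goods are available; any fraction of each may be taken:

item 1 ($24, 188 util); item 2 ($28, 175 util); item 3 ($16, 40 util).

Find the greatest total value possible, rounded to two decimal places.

Take in order of value per unit:
- item 1 (188/24 per unit): all 24 → value 188, running total 188.00
- item 2 (175/28 per unit): all 28 → value 175, running total 363.00
- item 3 (40/16 per unit): 2 of 16 → value 2×40/16 = 5.0000, running total 368.00
Total 368.00.

368.00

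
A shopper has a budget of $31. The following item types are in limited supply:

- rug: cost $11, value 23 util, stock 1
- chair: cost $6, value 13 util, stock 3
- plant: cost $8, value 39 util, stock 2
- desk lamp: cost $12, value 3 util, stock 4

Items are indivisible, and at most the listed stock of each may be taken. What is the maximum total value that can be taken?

104 util

Top feasible selections:
- 2×chair + 2×plant: cost 28, value 104
- 1×rug + 2×plant: cost 27, value 101
- 1×chair + 2×plant: cost 22, value 91
- 1×rug + 2×chair + 1×plant: cost 31, value 88
Best: 104 util.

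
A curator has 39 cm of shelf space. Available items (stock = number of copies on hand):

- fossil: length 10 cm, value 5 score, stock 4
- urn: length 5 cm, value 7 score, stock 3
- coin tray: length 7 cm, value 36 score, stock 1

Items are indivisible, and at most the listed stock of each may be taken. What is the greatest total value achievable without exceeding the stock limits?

62 score

Top feasible selections:
- 1×fossil + 3×urn + 1×coin tray: length 32, value 62
- 2×fossil + 2×urn + 1×coin tray: length 37, value 60
Best: 62 score.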